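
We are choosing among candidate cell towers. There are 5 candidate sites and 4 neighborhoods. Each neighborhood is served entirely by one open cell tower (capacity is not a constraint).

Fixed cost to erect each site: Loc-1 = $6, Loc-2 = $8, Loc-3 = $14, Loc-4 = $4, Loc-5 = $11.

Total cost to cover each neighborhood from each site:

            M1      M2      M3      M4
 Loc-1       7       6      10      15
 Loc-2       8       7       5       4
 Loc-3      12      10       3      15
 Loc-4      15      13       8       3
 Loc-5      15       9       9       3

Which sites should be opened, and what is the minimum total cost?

For any fixed open set, each neighborhood goes to its cheapest open site; total = fixed + service.
{Loc-2}: M1→Loc-2 8, M2→Loc-2 7, M3→Loc-2 5, M4→Loc-2 4. Service 24; fixed 8; total 32.
{Loc-1, Loc-4}: service 24 + fixed 10 = 34
{Loc-2, Loc-4}: service 23 + fixed 12 = 35
{Loc-1, Loc-2, Loc-3, Loc-4, Loc-5}: service 19 + fixed 43 = 62
No other subset beats 32.

Open Loc-2 only; minimum total cost 32.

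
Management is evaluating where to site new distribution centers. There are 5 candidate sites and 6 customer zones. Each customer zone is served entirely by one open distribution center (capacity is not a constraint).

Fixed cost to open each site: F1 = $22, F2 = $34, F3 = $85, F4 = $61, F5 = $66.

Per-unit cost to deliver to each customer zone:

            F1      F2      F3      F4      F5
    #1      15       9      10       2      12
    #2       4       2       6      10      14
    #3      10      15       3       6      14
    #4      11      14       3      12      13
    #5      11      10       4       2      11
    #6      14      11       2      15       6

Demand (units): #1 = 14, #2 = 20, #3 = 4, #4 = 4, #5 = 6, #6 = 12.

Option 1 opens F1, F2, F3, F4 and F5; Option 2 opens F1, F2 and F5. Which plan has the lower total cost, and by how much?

Option 1 is cheaper by 108.

Option 1: {F1, F2, F3, F4, F5}: #1→F4 2·14=28, #2→F2 2·20=40, #3→F3 3·4=12, #4→F3 3·4=12, #5→F4 2·6=12, #6→F3 2·12=24. Service 128; fixed 268; total 396.
Option 2: {F1, F2, F5}: #1→F2 9·14=126, #2→F2 2·20=40, #3→F1 10·4=40, #4→F1 11·4=44, #5→F2 10·6=60, #6→F5 6·12=72. Service 382; fixed 122; total 504.
Difference: |396 − 504| = 108.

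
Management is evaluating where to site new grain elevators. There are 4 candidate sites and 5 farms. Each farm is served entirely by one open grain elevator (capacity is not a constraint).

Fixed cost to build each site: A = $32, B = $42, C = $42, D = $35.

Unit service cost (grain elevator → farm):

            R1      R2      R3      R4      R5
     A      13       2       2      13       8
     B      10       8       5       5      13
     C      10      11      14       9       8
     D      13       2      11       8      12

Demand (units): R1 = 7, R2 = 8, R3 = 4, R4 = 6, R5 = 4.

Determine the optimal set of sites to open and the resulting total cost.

Open A and B; minimum total cost 230.

For any fixed open set, each farm goes to its cheapest open site; total = fixed + service.
{A, B}: R1→B 10·7=70, R2→A 2·8=16, R3→A 2·4=8, R4→B 5·6=30, R5→A 8·4=32. Service 156; fixed 74; total 230.
{A, C}: service 180 + fixed 74 = 254
{A}: service 225 + fixed 32 = 257
{A, B, C, D}: service 156 + fixed 151 = 307
No other subset beats 230.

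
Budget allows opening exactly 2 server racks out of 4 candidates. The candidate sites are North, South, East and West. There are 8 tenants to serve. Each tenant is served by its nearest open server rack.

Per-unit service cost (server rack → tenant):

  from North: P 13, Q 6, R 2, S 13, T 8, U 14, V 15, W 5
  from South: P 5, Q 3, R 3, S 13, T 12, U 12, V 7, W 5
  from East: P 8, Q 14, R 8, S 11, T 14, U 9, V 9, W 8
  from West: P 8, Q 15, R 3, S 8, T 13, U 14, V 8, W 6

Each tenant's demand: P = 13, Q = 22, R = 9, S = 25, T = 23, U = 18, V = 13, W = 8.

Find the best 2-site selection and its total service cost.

With exactly 2 open, each tenant uses its cheapest among the chosen.
{South, West}: P→South 5·13=65, Q→South 3·22=66, R→South 3·9=27, S→West 8·25=200, T→South 12·23=276, U→South 12·18=216, V→South 7·13=91, W→South 5·8=40. Service cost 981.
{South, East}: service cost 1002
{North, South}: service cost 1005
Among all 6 size-2 choices, {South, West} is lowest.

Choose South and West; total service cost 981.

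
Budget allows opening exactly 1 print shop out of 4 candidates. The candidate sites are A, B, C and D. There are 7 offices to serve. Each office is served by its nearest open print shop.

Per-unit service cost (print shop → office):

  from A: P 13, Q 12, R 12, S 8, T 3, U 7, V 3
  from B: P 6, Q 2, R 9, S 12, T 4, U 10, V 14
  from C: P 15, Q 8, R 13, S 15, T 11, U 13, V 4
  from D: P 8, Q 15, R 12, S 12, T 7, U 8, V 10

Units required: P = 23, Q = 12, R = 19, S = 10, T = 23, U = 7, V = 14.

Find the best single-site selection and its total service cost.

Choose B only; total service cost 811.

With exactly 1 open, each office uses its cheapest among the chosen.
{B}: P→B 6·23=138, Q→B 2·12=24, R→B 9·19=171, S→B 12·10=120, T→B 4·23=92, U→B 10·7=70, V→B 14·14=196. Service cost 811.
{A}: service cost 911
{D}: service cost 1069
Among all 4 size-1 choices, {B} is lowest.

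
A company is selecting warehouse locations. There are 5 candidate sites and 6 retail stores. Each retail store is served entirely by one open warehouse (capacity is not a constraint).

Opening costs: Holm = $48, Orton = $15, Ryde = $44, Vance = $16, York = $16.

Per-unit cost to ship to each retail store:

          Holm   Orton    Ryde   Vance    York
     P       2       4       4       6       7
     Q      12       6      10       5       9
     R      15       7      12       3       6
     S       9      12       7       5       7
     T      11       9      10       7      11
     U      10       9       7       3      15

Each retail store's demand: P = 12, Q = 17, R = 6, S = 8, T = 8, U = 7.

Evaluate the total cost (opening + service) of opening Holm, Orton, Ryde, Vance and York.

Each retail store is assigned to its cheapest site among the open ones.
{Holm, Orton, Ryde, Vance, York}: P→Holm 2·12=24, Q→Vance 5·17=85, R→Vance 3·6=18, S→Vance 5·8=40, T→Vance 7·8=56, U→Vance 3·7=21. Service 244; fixed 139; total 383.

Total cost: 383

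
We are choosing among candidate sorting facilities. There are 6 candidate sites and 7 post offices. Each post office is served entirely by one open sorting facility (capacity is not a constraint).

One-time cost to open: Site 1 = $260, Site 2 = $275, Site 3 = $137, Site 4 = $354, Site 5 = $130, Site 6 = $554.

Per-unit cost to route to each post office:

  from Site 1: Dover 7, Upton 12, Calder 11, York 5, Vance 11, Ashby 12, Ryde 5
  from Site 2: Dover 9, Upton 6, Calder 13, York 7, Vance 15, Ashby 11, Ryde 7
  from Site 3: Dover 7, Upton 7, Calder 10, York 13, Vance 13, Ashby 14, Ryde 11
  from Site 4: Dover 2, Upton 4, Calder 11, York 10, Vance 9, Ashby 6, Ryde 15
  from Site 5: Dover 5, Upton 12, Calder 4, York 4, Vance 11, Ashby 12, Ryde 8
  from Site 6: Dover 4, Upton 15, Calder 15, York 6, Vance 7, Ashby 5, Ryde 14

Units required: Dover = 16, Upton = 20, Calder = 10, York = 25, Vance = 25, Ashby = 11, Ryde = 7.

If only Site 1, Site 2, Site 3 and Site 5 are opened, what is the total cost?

Total cost: 1573

Each post office is assigned to its cheapest site among the open ones.
{Site 1, Site 2, Site 3, Site 5}: Dover→Site 5 5·16=80, Upton→Site 2 6·20=120, Calder→Site 5 4·10=40, York→Site 5 4·25=100, Vance→Site 1 11·25=275, Ashby→Site 2 11·11=121, Ryde→Site 1 5·7=35. Service 771; fixed 802; total 1573.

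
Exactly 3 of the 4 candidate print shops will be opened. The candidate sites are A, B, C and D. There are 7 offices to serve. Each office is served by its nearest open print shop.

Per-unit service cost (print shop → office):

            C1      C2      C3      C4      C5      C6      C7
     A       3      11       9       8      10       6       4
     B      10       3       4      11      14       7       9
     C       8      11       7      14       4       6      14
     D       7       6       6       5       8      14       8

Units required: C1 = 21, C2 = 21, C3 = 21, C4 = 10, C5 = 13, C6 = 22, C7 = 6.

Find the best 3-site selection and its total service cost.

With exactly 3 open, each office uses its cheapest among the chosen.
{A, B, C}: C1→A 3·21=63, C2→B 3·21=63, C3→B 4·21=84, C4→A 8·10=80, C5→C 4·13=52, C6→A 6·22=132, C7→A 4·6=24. Service cost 498.
{A, B, D}: service cost 520
{A, C, D}: service cost 573
Among all 4 size-3 choices, {A, B, C} is lowest.

Choose A, B and C; total service cost 498.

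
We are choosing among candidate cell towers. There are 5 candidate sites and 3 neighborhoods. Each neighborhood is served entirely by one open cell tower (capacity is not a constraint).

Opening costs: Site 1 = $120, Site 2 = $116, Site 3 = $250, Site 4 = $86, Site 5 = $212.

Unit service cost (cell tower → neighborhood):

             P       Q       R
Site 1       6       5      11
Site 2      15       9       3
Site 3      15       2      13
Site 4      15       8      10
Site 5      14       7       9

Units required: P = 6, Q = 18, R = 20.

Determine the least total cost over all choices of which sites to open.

For any fixed open set, each neighborhood goes to its cheapest open site; total = fixed + service.
{Site 1, Site 2}: P→Site 1 6·6=36, Q→Site 1 5·18=90, R→Site 2 3·20=60. Service 186; fixed 236; total 422.
{Site 2}: P→Site 2 15·6=90, Q→Site 2 9·18=162, R→Site 2 3·20=60. Service 312; fixed 116; total 428.
{Site 1}: service 346 + fixed 120 = 466
{Site 1, Site 2, Site 3, Site 4, Site 5}: P→Site 1 6·6=36, Q→Site 3 2·18=36, R→Site 2 3·20=60. Service 132; fixed 784; total 916.
No other subset beats 422.

Minimum total cost: 422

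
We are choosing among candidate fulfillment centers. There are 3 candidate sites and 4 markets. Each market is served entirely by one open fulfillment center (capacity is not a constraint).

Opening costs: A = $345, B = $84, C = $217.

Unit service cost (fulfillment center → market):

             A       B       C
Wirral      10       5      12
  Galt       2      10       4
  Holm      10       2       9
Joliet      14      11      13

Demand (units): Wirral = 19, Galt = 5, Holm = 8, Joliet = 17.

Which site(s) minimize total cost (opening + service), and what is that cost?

Open B only; minimum total cost 432.

For any fixed open set, each market goes to its cheapest open site; total = fixed + service.
{B}: Wirral→B 5·19=95, Galt→B 10·5=50, Holm→B 2·8=16, Joliet→B 11·17=187. Service 348; fixed 84; total 432.
{B, C}: service 318 + fixed 301 = 619
{A, B}: Wirral→B 5·19=95, Galt→A 2·5=10, Holm→B 2·8=16, Joliet→B 11·17=187. Service 308; fixed 429; total 737.
{A, B, C}: service 308 + fixed 646 = 954
No other subset beats 432.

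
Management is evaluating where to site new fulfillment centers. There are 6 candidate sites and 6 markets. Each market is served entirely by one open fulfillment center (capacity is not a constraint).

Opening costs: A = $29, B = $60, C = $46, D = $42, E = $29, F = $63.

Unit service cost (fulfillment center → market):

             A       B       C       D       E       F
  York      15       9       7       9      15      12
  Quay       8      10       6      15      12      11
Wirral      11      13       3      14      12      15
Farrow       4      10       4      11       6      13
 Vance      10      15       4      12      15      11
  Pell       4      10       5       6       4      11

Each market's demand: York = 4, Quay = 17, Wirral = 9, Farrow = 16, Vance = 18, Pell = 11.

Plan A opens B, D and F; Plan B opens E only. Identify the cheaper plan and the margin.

Plan A: {B, D, F}: York→B 9·4=36, Quay→B 10·17=170, Wirral→B 13·9=117, Farrow→B 10·16=160, Vance→F 11·18=198, Pell→D 6·11=66. Service 747; fixed 165; total 912.
Plan B: {E}: York→E 15·4=60, Quay→E 12·17=204, Wirral→E 12·9=108, Farrow→E 6·16=96, Vance→E 15·18=270, Pell→E 4·11=44. Service 782; fixed 29; total 811.
Difference: |912 − 811| = 101.

Plan B is cheaper by 101.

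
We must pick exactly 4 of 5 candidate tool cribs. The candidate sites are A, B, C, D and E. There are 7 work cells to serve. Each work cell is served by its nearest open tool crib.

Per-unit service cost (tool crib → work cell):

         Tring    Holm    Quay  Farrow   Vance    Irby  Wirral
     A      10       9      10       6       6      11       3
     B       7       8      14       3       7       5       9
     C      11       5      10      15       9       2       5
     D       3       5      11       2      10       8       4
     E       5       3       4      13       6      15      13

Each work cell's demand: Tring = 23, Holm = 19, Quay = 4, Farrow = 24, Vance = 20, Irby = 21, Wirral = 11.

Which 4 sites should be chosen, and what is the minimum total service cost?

Choose A, C, D and E; total service cost 385.

With exactly 4 open, each work cell uses its cheapest among the chosen.
{A, C, D, E}: Tring→D 3·23=69, Holm→E 3·19=57, Quay→E 4·4=16, Farrow→D 2·24=48, Vance→A 6·20=120, Irby→C 2·21=42, Wirral→A 3·11=33. Service cost 385.
{B, C, D, E}: service cost 396
{A, B, C, D}: service cost 447
Among all 5 size-4 choices, {A, C, D, E} is lowest.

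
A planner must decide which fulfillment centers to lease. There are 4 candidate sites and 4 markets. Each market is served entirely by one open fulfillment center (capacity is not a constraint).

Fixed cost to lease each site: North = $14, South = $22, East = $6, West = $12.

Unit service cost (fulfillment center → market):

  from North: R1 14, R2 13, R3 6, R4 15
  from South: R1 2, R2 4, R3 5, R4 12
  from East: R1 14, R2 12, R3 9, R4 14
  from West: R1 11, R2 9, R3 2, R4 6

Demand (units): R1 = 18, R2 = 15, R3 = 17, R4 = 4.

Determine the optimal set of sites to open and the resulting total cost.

For any fixed open set, each market goes to its cheapest open site; total = fixed + service.
{South, West}: R1→South 2·18=36, R2→South 4·15=60, R3→West 2·17=34, R4→West 6·4=24. Service 154; fixed 34; total 188.
{South, East, West}: service 154 + fixed 40 = 194
{North, South, West}: R1→South 2·18=36, R2→South 4·15=60, R3→West 2·17=34, R4→West 6·4=24. Service 154; fixed 48; total 202.
{North, South, East, West}: R1→South 2·18=36, R2→South 4·15=60, R3→West 2·17=34, R4→West 6·4=24. Service 154; fixed 54; total 208.
(All 15 nonempty subsets were checked; South and West is lowest.)

Open South and West; minimum total cost 188.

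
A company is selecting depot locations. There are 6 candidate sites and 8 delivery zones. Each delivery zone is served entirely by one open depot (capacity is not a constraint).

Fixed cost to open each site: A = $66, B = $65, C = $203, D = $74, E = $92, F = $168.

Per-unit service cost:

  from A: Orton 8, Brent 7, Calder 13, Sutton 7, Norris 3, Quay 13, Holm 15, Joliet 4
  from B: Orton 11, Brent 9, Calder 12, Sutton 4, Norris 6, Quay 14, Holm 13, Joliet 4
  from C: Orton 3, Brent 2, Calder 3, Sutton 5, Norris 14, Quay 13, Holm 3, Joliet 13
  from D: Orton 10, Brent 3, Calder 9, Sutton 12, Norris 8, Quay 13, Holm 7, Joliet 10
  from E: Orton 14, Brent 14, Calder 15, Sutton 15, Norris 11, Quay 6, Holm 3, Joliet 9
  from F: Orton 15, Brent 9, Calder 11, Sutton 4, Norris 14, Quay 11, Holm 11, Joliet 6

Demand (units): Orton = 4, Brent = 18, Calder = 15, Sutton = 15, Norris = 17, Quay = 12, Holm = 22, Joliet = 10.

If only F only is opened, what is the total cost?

Each delivery zone is assigned to its cheapest site among the open ones.
{F}: Orton→F 15·4=60, Brent→F 9·18=162, Calder→F 11·15=165, Sutton→F 4·15=60, Norris→F 14·17=238, Quay→F 11·12=132, Holm→F 11·22=242, Joliet→F 6·10=60. Service 1119; fixed 168; total 1287.

Total cost: 1287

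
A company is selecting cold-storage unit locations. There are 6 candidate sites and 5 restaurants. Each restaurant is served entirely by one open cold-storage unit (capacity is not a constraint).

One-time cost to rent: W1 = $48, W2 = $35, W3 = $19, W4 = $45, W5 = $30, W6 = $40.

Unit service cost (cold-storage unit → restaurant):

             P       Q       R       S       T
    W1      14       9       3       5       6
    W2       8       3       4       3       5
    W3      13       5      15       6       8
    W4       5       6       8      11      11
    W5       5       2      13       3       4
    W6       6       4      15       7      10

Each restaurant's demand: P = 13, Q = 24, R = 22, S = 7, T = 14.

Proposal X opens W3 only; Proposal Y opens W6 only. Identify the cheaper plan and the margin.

Proposal Y is cheaper by 59.

Proposal X: {W3}: P→W3 13·13=169, Q→W3 5·24=120, R→W3 15·22=330, S→W3 6·7=42, T→W3 8·14=112. Service 773; fixed 19; total 792.
Proposal Y: {W6}: P→W6 6·13=78, Q→W6 4·24=96, R→W6 15·22=330, S→W6 7·7=49, T→W6 10·14=140. Service 693; fixed 40; total 733.
Difference: |792 − 733| = 59.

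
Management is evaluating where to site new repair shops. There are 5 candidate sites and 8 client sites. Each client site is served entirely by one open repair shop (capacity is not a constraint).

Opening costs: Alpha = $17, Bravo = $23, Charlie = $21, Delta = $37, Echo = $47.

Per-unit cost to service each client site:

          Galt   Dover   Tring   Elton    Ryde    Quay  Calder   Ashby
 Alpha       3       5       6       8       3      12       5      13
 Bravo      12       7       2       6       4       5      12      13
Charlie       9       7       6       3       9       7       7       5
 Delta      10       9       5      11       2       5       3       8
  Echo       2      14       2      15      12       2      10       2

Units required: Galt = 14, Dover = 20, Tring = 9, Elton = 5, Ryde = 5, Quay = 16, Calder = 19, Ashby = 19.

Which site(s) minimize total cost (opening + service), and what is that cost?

Open Alpha, Charlie, Delta and Echo; minimum total cost 420.

For any fixed open set, each client site goes to its cheapest open site; total = fixed + service.
{Alpha, Charlie, Delta, Echo}: Galt→Echo 2·14=28, Dover→Alpha 5·20=100, Tring→Echo 2·9=18, Elton→Charlie 3·5=15, Ryde→Delta 2·5=10, Quay→Echo 2·16=32, Calder→Delta 3·19=57, Ashby→Echo 2·19=38. Service 298; fixed 122; total 420.
{Alpha, Delta, Echo}: Galt→Echo 2·14=28, Dover→Alpha 5·20=100, Tring→Echo 2·9=18, Elton→Alpha 8·5=40, Ryde→Delta 2·5=10, Quay→Echo 2·16=32, Calder→Delta 3·19=57, Ashby→Echo 2·19=38. Service 323; fixed 101; total 424.
{Alpha, Charlie, Echo}: service 341 + fixed 85 = 426
{Alpha, Bravo, Charlie, Delta, Echo}: service 298 + fixed 145 = 443
No other subset beats 420.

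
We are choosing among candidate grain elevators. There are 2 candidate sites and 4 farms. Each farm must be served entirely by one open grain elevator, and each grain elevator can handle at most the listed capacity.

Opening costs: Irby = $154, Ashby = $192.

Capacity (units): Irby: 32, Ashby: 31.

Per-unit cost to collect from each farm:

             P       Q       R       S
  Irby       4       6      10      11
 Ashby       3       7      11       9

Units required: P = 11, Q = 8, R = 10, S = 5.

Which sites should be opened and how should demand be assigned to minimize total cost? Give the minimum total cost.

Minimum total cost: 572

Open {Irby, Ashby}: P→Ashby 3·11=33, Q→Irby 6·8=48, R→Irby 10·10=100, S→Ashby 9·5=45.
Loads: Irby carries 18/32, Ashby carries 16/31. Service 226; fixed 346; total 572.
Next best feasible plan costs 580.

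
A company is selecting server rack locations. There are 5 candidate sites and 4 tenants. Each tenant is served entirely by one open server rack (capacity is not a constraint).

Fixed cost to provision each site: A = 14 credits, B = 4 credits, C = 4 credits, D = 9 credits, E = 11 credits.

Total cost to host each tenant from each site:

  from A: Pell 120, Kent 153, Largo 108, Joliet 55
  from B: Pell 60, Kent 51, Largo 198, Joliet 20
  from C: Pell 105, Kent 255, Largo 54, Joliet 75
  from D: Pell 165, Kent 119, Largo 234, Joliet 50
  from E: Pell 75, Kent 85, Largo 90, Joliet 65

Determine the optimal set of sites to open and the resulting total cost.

Open B and C; minimum total cost 193.

For any fixed open set, each tenant goes to its cheapest open site; total = fixed + service.
{B, C}: Pell→B 60, Kent→B 51, Largo→C 54, Joliet→B 20. Service 185; fixed 8; total 193.
{B, C, D}: service 185 + fixed 17 = 202
{B, C, E}: service 185 + fixed 19 = 204
{A, B, C, D, E}: service 185 + fixed 42 = 227
No other subset beats 193.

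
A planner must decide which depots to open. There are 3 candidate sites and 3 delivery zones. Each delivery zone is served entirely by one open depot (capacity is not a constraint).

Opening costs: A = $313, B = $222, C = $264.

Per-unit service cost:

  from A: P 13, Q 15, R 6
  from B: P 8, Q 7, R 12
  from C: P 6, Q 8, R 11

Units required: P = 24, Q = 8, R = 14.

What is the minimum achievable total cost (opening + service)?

Minimum total cost: 626

For any fixed open set, each delivery zone goes to its cheapest open site; total = fixed + service.
{C}: P→C 6·24=144, Q→C 8·8=64, R→C 11·14=154. Service 362; fixed 264; total 626.
{B}: service 416 + fixed 222 = 638
{A}: P→A 13·24=312, Q→A 15·8=120, R→A 6·14=84. Service 516; fixed 313; total 829.
{A, B, C}: P→C 6·24=144, Q→B 7·8=56, R→A 6·14=84. Service 284; fixed 799; total 1083.
(All 7 nonempty subsets were checked; C only is lowest.)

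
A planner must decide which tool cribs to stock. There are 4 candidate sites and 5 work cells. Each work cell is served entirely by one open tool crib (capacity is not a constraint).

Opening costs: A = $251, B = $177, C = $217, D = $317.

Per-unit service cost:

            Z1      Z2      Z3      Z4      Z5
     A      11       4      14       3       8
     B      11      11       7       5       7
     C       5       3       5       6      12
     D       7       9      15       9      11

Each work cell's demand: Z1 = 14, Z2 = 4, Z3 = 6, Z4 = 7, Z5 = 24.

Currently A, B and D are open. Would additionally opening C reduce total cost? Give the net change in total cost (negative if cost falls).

Current service cost with {A, B, D}: 345.
Adding C: each work cell re-picks its cheapest; new service cost 301, saving 44.
Extra fixed cost: 217. Net change = 217 − 44 = 173.
(Totals: 1090 → 1263.)

No — net change +173 (cost rises by 173).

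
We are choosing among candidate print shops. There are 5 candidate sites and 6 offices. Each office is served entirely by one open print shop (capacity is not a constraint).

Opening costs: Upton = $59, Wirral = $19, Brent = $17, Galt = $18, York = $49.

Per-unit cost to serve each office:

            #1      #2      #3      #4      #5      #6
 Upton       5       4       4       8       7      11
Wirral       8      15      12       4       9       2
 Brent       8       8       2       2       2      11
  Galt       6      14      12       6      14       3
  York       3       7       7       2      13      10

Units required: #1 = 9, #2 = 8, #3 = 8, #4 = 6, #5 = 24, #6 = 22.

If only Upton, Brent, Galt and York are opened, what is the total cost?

Each office is assigned to its cheapest site among the open ones.
{Upton, Brent, Galt, York}: #1→York 3·9=27, #2→Upton 4·8=32, #3→Brent 2·8=16, #4→Brent 2·6=12, #5→Brent 2·24=48, #6→Galt 3·22=66. Service 201; fixed 143; total 344.

Total cost: 344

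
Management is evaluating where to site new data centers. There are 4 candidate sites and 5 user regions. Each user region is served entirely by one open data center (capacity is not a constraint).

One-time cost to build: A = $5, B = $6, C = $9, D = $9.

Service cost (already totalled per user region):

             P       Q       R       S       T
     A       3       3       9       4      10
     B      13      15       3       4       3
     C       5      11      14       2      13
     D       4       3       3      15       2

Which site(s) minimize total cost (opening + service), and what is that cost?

Open A and B; minimum total cost 27.

For any fixed open set, each user region goes to its cheapest open site; total = fixed + service.
{A, B}: P→A 3, Q→A 3, R→B 3, S→A 4, T→B 3. Service 16; fixed 11; total 27.
{A, D}: service 15 + fixed 14 = 29
{B, D}: P→D 4, Q→D 3, R→B 3, S→B 4, T→D 2. Service 16; fixed 15; total 31.
{A, B, C, D}: service 13 + fixed 29 = 42
No other subset beats 27.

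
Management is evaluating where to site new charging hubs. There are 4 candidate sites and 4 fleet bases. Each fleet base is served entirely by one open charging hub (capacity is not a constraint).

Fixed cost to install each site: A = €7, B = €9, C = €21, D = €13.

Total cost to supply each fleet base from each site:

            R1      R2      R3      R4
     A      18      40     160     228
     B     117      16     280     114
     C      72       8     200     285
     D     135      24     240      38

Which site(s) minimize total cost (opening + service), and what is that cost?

Open A and D; minimum total cost 260.

For any fixed open set, each fleet base goes to its cheapest open site; total = fixed + service.
{A, D}: R1→A 18, R2→D 24, R3→A 160, R4→D 38. Service 240; fixed 20; total 260.
{A, B, D}: service 232 + fixed 29 = 261
{A, C, D}: service 224 + fixed 41 = 265
{A, B, C, D}: R1→A 18, R2→C 8, R3→A 160, R4→D 38. Service 224; fixed 50; total 274.
(All 15 nonempty subsets were checked; A and D is lowest.)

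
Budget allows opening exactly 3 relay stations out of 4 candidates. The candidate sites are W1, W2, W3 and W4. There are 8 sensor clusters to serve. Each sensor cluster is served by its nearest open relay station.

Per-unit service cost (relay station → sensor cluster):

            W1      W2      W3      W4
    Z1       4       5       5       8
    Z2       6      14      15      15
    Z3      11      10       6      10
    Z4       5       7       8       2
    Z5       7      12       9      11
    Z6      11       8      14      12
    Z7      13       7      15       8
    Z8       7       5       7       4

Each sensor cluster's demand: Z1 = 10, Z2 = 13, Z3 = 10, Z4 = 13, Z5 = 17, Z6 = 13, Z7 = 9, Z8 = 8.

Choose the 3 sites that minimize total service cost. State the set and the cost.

Choose W1, W2 and W4; total service cost 562.

With exactly 3 open, each sensor cluster uses its cheapest among the chosen.
{W1, W2, W4}: Z1→W1 4·10=40, Z2→W1 6·13=78, Z3→W2 10·10=100, Z4→W4 2·13=26, Z5→W1 7·17=119, Z6→W2 8·13=104, Z7→W2 7·9=63, Z8→W4 4·8=32. Service cost 562.
{W1, W2, W3}: service cost 569
{W1, W3, W4}: service cost 570
Among all 4 size-3 choices, {W1, W2, W4} is lowest.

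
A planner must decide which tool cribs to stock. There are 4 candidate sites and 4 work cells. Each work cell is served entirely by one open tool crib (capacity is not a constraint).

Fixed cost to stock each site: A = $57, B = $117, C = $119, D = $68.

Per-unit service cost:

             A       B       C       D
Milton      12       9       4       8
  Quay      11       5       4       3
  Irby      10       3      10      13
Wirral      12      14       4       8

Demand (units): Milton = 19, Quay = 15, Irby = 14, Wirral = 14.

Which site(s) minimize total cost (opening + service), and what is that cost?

Open C only; minimum total cost 451.

For any fixed open set, each work cell goes to its cheapest open site; total = fixed + service.
{C}: Milton→C 4·19=76, Quay→C 4·15=60, Irby→C 10·14=140, Wirral→C 4·14=56. Service 332; fixed 119; total 451.
{B, C}: Milton→C 4·19=76, Quay→C 4·15=60, Irby→B 3·14=42, Wirral→C 4·14=56. Service 234; fixed 236; total 470.
{C, D}: Milton→C 4·19=76, Quay→D 3·15=45, Irby→C 10·14=140, Wirral→C 4·14=56. Service 317; fixed 187; total 504.
{A, B, C, D}: Milton→C 4·19=76, Quay→D 3·15=45, Irby→B 3·14=42, Wirral→C 4·14=56. Service 219; fixed 361; total 580.
(All 15 nonempty subsets were checked; C only is lowest.)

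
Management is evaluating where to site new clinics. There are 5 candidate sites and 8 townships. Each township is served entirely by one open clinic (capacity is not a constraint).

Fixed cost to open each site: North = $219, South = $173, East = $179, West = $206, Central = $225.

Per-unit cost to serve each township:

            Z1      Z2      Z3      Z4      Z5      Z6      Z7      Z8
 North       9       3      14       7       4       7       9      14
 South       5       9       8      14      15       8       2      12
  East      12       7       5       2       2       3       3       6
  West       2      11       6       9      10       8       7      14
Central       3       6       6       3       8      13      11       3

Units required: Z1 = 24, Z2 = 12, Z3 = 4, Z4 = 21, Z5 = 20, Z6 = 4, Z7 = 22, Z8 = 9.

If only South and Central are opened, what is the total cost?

Each township is assigned to its cheapest site among the open ones.
{South, Central}: Z1→Central 3·24=72, Z2→Central 6·12=72, Z3→Central 6·4=24, Z4→Central 3·21=63, Z5→Central 8·20=160, Z6→South 8·4=32, Z7→South 2·22=44, Z8→Central 3·9=27. Service 494; fixed 398; total 892.

Total cost: 892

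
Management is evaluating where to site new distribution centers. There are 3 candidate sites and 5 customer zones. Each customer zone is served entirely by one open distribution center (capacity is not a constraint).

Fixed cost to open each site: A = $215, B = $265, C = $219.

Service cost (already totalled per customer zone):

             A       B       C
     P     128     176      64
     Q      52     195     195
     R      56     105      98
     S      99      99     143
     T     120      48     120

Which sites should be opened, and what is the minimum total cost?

For any fixed open set, each customer zone goes to its cheapest open site; total = fixed + service.
{A}: P→A 128, Q→A 52, R→A 56, S→A 99, T→A 120. Service 455; fixed 215; total 670.
{A, C}: service 391 + fixed 434 = 825
{C}: service 620 + fixed 219 = 839
{A, B, C}: P→C 64, Q→A 52, R→A 56, S→A 99, T→B 48. Service 319; fixed 699; total 1018.
No other subset beats 670.

Open A only; minimum total cost 670.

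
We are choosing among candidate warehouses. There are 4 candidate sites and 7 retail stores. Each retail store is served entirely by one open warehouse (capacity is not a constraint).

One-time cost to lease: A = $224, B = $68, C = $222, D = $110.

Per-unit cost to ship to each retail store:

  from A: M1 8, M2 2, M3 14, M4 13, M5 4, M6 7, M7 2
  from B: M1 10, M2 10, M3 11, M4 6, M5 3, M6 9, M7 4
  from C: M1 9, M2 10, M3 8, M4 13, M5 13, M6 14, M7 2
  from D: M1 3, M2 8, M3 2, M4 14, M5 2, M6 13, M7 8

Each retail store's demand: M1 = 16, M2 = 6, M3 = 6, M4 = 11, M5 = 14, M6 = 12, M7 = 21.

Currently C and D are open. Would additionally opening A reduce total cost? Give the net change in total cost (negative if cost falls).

Current service cost with {C, D}: 477.
Adding A: each retail store re-picks its cheapest; new service cost 369, saving 108.
Extra fixed cost: 224. Net change = 224 − 108 = 116.
(Totals: 809 → 925.)

No — net change +116 (cost rises by 116).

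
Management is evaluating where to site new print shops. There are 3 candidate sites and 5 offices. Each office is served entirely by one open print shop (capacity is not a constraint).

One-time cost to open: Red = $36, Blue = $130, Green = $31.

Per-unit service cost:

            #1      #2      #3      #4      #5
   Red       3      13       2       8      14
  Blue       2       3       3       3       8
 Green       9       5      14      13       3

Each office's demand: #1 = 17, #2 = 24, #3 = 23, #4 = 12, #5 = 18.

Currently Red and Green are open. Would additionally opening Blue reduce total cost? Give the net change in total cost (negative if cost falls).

Current service cost with {Red, Green}: 367.
Adding Blue: each office re-picks its cheapest; new service cost 242, saving 125.
Extra fixed cost: 130. Net change = 130 − 125 = 5.
(Totals: 434 → 439.)

No — net change +5 (cost rises by 5).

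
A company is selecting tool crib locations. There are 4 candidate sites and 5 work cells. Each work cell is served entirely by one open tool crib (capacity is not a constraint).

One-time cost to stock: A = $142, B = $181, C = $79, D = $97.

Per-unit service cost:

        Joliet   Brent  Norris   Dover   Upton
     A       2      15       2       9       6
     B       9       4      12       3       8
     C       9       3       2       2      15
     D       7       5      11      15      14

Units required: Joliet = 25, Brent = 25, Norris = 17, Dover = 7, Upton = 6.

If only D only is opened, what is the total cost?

Each work cell is assigned to its cheapest site among the open ones.
{D}: Joliet→D 7·25=175, Brent→D 5·25=125, Norris→D 11·17=187, Dover→D 15·7=105, Upton→D 14·6=84. Service 676; fixed 97; total 773.

Total cost: 773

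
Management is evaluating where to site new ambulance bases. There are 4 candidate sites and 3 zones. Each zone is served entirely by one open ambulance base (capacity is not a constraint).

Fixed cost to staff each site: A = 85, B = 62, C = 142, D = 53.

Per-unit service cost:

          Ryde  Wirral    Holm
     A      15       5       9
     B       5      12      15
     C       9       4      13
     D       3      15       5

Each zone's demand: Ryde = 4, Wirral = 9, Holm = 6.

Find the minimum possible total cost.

For any fixed open set, each zone goes to its cheapest open site; total = fixed + service.
{A, D}: Ryde→D 3·4=12, Wirral→A 5·9=45, Holm→D 5·6=30. Service 87; fixed 138; total 225.
{D}: service 177 + fixed 53 = 230
{A}: service 159 + fixed 85 = 244
{A, B, C, D}: service 78 + fixed 342 = 420
No other subset beats 225.

Minimum total cost: 225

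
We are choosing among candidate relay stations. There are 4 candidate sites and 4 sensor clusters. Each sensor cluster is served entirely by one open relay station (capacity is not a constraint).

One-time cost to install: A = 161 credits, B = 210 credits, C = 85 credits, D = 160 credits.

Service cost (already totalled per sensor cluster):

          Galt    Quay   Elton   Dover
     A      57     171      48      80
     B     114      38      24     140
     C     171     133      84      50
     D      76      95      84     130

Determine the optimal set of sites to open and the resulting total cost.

For any fixed open set, each sensor cluster goes to its cheapest open site; total = fixed + service.
{A}: Galt→A 57, Quay→A 171, Elton→A 48, Dover→A 80. Service 356; fixed 161; total 517.
{B, C}: Galt→B 114, Quay→B 38, Elton→B 24, Dover→C 50. Service 226; fixed 295; total 521.
{C}: service 438 + fixed 85 = 523
{A, B, C, D}: service 169 + fixed 616 = 785
No other subset beats 517.

Open A only; minimum total cost 517.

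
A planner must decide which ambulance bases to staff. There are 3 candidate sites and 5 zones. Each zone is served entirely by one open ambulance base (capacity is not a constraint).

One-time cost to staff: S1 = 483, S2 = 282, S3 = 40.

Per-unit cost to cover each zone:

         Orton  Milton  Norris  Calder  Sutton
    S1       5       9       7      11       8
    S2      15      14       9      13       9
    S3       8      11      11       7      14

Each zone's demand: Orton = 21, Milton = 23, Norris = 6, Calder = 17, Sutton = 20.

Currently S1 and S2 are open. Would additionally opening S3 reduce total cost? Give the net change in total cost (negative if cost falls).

Yes — net change −28 (cost falls by 28).

Current service cost with {S1, S2}: 701.
Adding S3: each zone re-picks its cheapest; new service cost 633, saving 68.
Extra fixed cost: 40. Net change = 40 − 68 = -28.
(Totals: 1466 → 1438.)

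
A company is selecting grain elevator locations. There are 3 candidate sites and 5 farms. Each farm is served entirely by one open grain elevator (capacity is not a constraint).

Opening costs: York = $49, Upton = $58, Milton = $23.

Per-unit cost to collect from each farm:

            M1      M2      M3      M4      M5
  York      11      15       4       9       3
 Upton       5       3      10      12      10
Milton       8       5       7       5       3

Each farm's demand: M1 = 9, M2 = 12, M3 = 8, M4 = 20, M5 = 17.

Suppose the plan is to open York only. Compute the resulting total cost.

Total cost: 591

Each farm is assigned to its cheapest site among the open ones.
{York}: M1→York 11·9=99, M2→York 15·12=180, M3→York 4·8=32, M4→York 9·20=180, M5→York 3·17=51. Service 542; fixed 49; total 591.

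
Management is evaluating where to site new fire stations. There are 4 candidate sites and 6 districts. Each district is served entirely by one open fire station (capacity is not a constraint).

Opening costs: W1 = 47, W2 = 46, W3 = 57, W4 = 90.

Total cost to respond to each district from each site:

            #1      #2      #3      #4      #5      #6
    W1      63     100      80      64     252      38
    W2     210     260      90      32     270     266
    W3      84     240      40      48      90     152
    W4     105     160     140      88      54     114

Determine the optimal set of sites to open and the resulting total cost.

For any fixed open set, each district goes to its cheapest open site; total = fixed + service.
{W1, W3}: #1→W1 63, #2→W1 100, #3→W3 40, #4→W3 48, #5→W3 90, #6→W1 38. Service 379; fixed 104; total 483.
{W1, W2, W3}: service 363 + fixed 150 = 513
{W1, W4}: service 399 + fixed 137 = 536
{W1, W2, W3, W4}: service 327 + fixed 240 = 567
No other subset beats 483.

Open W1 and W3; minimum total cost 483.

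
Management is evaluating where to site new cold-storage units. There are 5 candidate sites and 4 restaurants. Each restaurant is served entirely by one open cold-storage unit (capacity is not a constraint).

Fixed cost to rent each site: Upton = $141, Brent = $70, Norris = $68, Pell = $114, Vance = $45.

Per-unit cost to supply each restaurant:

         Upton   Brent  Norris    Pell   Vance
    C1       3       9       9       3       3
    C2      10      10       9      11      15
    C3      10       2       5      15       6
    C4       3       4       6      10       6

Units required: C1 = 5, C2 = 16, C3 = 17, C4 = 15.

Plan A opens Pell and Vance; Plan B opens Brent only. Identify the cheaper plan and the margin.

Plan A: {Pell, Vance}: C1→Pell 3·5=15, C2→Pell 11·16=176, C3→Vance 6·17=102, C4→Vance 6·15=90. Service 383; fixed 159; total 542.
Plan B: {Brent}: C1→Brent 9·5=45, C2→Brent 10·16=160, C3→Brent 2·17=34, C4→Brent 4·15=60. Service 299; fixed 70; total 369.
Difference: |542 − 369| = 173.

Plan B is cheaper by 173.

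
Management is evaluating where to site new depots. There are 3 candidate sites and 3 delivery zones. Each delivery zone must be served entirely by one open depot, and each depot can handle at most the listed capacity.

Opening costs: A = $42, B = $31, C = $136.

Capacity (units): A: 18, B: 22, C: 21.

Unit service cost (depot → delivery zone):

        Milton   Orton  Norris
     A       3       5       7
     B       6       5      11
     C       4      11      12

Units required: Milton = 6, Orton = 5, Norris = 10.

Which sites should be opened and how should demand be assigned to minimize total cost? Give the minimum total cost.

Open {A, B}: Milton→A 3·6=18, Orton→B 5·5=25, Norris→A 7·10=70.
Loads: A carries 16/18, B carries 5/22. Service 113; fixed 73; total 186.
Next best feasible plan costs 202.

Minimum total cost: 186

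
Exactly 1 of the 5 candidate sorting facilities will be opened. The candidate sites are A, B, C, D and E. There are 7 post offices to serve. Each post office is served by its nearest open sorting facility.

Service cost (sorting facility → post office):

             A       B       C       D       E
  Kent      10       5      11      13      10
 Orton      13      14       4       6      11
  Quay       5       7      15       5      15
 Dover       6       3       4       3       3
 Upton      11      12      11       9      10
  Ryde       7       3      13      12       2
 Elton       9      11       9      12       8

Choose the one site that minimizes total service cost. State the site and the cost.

Choose B only; total service cost 55.

With exactly 1 open, each post office uses its cheapest among the chosen.
{B}: Kent→B 5, Orton→B 14, Quay→B 7, Dover→B 3, Upton→B 12, Ryde→B 3, Elton→B 11. Service cost 55.
{E}: service cost 59
{D}: service cost 60
Among all 5 size-1 choices, {B} is lowest.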